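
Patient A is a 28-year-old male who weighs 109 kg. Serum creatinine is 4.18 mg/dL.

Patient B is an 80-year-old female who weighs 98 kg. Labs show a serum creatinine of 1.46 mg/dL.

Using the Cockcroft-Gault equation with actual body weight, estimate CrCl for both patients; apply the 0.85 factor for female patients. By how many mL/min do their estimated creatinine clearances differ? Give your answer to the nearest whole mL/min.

7 mL/min

Patient A: CrCl = (140 − 28) × 109 / (72 × 4.18) = 12208.0 / 300.96 ≈ 40.6 mL/min
Patient B: CrCl = (140 − 80) × 98 / (72 × 1.46) × 0.85 = 5880.0 / 105.12 × 0.85 ≈ 47.5 mL/min
|40.6 − 47.5| = 6.9 mL/min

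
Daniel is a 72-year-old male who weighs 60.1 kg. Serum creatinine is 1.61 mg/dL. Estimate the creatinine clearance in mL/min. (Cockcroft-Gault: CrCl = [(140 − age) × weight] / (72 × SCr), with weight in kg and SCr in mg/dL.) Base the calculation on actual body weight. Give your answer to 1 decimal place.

CrCl = (140 − 72) × 60.1 / (72 × 1.61) = 4086.8 / 115.92 ≈ 35.3 mL/min

35.3 mL/min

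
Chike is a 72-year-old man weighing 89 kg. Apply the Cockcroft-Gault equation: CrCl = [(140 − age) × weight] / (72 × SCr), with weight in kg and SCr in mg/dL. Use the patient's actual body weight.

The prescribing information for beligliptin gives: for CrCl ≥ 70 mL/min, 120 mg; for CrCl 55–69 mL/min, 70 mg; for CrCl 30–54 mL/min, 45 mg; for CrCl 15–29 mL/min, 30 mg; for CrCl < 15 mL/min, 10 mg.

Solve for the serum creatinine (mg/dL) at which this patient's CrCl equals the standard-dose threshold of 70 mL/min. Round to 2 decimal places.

1.20 mg/dL

Standard dose requires CrCl ≥ 70 mL/min.
Set (140 − 72) × 89 / (72 × SCr) = 70
SCr = (140 − 72) × 89 / (72 × 70) = 1.201 mg/dL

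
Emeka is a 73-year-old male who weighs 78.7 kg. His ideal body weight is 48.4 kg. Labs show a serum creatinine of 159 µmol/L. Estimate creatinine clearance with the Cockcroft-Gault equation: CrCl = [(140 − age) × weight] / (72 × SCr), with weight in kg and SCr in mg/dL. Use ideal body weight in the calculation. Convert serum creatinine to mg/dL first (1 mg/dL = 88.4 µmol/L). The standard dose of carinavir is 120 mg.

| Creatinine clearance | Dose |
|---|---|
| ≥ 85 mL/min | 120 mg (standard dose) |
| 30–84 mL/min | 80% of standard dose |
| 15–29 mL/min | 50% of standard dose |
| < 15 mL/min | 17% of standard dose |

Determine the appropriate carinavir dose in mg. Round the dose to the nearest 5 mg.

60 mg

SCr = 159 / 88.4 = 1.799 mg/dL
CrCl = (140 − 73) × 48.4 / (72 × 1.799) = 3242.8 / 129.53 ≈ 25.0 mL/min
CrCl ≈ 25 mL/min → bracket 15–29 mL/min.
50% of 120 mg = 60 mg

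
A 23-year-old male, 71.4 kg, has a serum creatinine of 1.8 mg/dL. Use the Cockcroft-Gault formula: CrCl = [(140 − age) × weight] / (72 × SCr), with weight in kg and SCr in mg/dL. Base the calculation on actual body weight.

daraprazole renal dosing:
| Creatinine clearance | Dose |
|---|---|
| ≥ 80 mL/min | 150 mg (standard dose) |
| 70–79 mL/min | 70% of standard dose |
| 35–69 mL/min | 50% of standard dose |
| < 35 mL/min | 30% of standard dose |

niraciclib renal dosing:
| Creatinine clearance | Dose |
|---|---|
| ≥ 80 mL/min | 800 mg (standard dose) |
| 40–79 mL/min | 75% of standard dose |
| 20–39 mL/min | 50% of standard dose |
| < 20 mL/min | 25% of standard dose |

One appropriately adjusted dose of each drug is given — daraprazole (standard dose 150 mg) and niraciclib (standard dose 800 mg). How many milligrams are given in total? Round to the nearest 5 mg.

CrCl = (140 − 23) × 71.4 / (72 × 1.8) = 8353.8 / 129.60 ≈ 64.5 mL/min
CrCl ≈ 64 mL/min.
daraprazole: 35–69 mL/min → 50% of 150 mg = 75 mg.
niraciclib: 40–79 mL/min → 75% of 800 mg = 600 mg.
Total = 75 + 600 = 675 mg.

675 mg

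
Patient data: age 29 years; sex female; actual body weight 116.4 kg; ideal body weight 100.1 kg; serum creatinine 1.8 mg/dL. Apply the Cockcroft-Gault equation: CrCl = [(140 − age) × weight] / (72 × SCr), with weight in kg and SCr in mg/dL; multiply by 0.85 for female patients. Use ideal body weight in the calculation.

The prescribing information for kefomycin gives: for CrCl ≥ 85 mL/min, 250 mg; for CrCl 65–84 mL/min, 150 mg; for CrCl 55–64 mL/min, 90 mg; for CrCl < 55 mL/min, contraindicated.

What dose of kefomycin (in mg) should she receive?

CrCl = (140 − 29) × 100.1 / (72 × 1.8) × 0.85 = 11111.1 / 129.60 × 0.85 ≈ 72.9 mL/min
CrCl ≈ 73 mL/min → bracket 65–84 mL/min.
Dose for this bracket: 150 mg.

150 mg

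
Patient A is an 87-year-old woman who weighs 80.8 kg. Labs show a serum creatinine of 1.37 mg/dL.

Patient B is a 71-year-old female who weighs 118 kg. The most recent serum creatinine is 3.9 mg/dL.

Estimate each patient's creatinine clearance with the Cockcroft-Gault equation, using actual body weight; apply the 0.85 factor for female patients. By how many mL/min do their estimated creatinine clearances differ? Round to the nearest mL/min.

Patient A: CrCl = (140 − 87) × 80.8 / (72 × 1.37) × 0.85 = 4282.4 / 98.64 × 0.85 ≈ 36.9 mL/min
Patient B: CrCl = (140 − 71) × 118 / (72 × 3.9) × 0.85 = 8142.0 / 280.80 × 0.85 ≈ 24.6 mL/min
|36.9 − 24.6| = 12.3 mL/min

12 mL/min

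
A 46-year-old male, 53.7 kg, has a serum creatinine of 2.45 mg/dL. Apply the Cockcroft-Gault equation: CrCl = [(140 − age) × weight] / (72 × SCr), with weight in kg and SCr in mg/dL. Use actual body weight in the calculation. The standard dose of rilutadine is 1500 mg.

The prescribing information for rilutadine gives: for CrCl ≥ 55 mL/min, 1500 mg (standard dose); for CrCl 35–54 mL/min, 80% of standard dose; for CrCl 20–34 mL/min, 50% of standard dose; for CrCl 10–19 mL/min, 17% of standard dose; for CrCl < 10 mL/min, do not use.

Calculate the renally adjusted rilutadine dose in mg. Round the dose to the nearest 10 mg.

CrCl = (140 − 46) × 53.7 / (72 × 2.45) = 5047.8 / 176.40 ≈ 28.6 mL/min
CrCl ≈ 29 mL/min → bracket 20–34 mL/min.
50% of 1500 mg = 750 mg

750 mg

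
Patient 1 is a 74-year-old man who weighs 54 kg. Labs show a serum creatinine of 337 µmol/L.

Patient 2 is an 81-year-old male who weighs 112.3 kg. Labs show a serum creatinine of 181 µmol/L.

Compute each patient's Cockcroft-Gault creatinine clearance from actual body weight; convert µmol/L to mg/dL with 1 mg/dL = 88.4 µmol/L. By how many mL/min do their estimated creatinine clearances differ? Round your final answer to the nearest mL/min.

Patient 1: SCr = 337 / 88.4 = 3.812 mg/dL
Patient 1: CrCl = (140 − 74) × 54 / (72 × 3.812) = 3564.0 / 274.46 ≈ 13.0 mL/min
Patient 2: SCr = 181 / 88.4 = 2.048 mg/dL
Patient 2: CrCl = (140 − 81) × 112.3 / (72 × 2.048) = 6625.7 / 147.46 ≈ 44.9 mL/min
|13.0 − 44.9| = 31.9 mL/min

32 mL/min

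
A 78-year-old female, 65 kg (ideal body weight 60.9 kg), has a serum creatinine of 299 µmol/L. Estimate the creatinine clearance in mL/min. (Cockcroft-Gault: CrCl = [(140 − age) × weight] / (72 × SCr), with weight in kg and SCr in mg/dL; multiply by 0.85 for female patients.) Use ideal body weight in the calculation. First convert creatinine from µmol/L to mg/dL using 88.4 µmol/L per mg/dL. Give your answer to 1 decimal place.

SCr = 299 / 88.4 = 3.382 mg/dL
CrCl = (140 − 78) × 60.9 / (72 × 3.382) × 0.85 = 3775.8 / 243.50 × 0.85 ≈ 13.2 mL/min

13.2 mL/min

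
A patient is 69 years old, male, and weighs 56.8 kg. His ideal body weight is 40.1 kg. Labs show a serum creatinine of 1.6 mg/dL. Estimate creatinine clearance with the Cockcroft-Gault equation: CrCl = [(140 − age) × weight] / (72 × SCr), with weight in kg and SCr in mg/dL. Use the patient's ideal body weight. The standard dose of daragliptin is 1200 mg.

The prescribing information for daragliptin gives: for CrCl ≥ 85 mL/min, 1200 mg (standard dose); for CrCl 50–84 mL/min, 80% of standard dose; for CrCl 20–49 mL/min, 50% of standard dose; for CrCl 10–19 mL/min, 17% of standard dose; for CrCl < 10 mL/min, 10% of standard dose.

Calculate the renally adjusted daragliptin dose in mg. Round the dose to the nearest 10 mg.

CrCl = (140 − 69) × 40.1 / (72 × 1.6) = 2847.1 / 115.20 ≈ 24.7 mL/min
CrCl ≈ 25 mL/min → bracket 20–49 mL/min.
50% of 1200 mg = 600 mg

600 mg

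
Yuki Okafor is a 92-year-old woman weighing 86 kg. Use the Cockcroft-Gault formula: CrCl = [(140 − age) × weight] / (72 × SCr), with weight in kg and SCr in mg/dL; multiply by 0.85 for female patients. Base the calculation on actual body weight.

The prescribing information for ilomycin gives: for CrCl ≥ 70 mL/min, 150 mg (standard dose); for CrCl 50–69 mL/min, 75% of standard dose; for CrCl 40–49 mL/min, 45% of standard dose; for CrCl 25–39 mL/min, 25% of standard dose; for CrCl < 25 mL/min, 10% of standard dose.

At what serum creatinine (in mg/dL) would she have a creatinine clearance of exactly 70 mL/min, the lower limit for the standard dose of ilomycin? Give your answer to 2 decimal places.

Standard dose requires CrCl ≥ 70 mL/min.
Set (140 − 92) × 86 × 0.85 / (72 × SCr) = 70
SCr = (140 − 92) × 86 × 0.85 / (72 × 70) = 0.696 mg/dL

0.70 mg/dL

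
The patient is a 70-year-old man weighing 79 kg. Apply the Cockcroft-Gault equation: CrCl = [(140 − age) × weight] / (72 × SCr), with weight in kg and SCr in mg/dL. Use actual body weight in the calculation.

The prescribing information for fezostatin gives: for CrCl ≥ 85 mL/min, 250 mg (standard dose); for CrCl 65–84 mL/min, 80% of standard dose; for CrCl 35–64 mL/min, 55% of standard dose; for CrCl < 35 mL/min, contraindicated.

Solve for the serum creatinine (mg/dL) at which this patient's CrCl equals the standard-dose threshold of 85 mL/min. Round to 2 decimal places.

Standard dose requires CrCl ≥ 85 mL/min.
Set (140 − 70) × 79 / (72 × SCr) = 85
SCr = (140 − 70) × 79 / (72 × 85) = 0.904 mg/dL

0.90 mg/dL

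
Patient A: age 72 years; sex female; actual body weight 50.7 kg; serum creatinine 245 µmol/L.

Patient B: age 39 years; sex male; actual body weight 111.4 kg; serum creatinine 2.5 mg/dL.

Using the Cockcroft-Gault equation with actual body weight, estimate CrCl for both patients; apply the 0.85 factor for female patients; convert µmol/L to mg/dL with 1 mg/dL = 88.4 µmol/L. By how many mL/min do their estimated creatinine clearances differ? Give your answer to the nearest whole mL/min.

48 mL/min

Patient A: SCr = 245 / 88.4 = 2.771 mg/dL
Patient A: CrCl = (140 − 72) × 50.7 / (72 × 2.771) × 0.85 = 3447.6 / 199.51 × 0.85 ≈ 14.7 mL/min
Patient B: CrCl = (140 − 39) × 111.4 / (72 × 2.5) = 11251.4 / 180.00 ≈ 62.5 mL/min
|14.7 − 62.5| = 47.8 mL/min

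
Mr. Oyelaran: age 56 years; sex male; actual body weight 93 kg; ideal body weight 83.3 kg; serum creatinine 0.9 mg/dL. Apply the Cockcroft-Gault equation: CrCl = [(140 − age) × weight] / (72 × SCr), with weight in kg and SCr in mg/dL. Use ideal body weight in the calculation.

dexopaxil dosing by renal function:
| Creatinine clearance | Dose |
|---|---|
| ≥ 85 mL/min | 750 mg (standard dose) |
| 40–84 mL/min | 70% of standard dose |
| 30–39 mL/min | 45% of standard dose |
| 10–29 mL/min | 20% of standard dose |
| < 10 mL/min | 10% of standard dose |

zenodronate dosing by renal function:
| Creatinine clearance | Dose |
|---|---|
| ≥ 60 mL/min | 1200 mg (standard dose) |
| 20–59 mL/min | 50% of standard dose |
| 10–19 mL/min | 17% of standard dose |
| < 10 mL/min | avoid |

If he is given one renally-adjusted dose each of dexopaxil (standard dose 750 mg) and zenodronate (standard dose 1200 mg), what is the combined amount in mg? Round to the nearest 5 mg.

1950 mg

CrCl = (140 − 56) × 83.3 / (72 × 0.9) = 6997.2 / 64.80 ≈ 108.0 mL/min
CrCl ≈ 108 mL/min.
dexopaxil: ≥ 85 mL/min → 100% of 750 mg = 750 mg.
zenodronate: ≥ 60 mL/min → 100% of 1200 mg = 1200 mg.
Total = 750 + 1200 = 1950 mg.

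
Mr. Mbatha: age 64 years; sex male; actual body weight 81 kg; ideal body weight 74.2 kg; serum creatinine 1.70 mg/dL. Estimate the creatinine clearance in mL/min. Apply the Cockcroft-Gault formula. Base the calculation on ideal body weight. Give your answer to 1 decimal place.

CrCl = (140 − 64) × 74.2 / (72 × 1.7) = 5639.2 / 122.40 ≈ 46.1 mL/min

46.1 mL/min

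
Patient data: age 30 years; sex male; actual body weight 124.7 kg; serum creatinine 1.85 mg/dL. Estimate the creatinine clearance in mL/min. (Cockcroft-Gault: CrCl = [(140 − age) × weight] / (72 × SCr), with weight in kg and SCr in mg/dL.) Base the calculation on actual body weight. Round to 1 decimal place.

CrCl = (140 − 30) × 124.7 / (72 × 1.85) = 13717.0 / 133.20 ≈ 103.0 mL/min

103.0 mL/min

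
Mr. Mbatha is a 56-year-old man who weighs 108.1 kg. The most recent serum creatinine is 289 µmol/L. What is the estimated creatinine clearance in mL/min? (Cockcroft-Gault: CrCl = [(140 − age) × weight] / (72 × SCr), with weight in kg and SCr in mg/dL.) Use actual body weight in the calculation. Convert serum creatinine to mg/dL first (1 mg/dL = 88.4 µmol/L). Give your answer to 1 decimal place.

SCr = 289 / 88.4 = 3.269 mg/dL
CrCl = (140 − 56) × 108.1 / (72 × 3.269) = 9080.4 / 235.37 ≈ 38.6 mL/min

38.6 mL/min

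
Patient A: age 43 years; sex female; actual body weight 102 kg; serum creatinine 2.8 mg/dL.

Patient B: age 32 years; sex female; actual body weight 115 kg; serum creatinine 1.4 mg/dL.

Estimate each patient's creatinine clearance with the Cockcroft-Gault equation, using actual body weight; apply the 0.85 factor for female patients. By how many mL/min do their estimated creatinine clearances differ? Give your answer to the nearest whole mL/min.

63 mL/min

Patient A: CrCl = (140 − 43) × 102 / (72 × 2.8) × 0.85 = 9894.0 / 201.60 × 0.85 ≈ 41.7 mL/min
Patient B: CrCl = (140 − 32) × 115 / (72 × 1.4) × 0.85 = 12420.0 / 100.80 × 0.85 ≈ 104.7 mL/min
|41.7 − 104.7| = 63.0 mL/min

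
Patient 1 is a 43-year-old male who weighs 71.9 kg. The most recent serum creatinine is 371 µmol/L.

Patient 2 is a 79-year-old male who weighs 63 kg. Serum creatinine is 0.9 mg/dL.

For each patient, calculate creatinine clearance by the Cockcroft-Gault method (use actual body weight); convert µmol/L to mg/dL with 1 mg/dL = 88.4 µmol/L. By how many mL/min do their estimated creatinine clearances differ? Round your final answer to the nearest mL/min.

Patient 1: SCr = 371 / 88.4 = 4.197 mg/dL
Patient 1: CrCl = (140 − 43) × 71.9 / (72 × 4.197) = 6974.3 / 302.18 ≈ 23.1 mL/min
Patient 2: CrCl = (140 − 79) × 63 / (72 × 0.9) = 3843.0 / 64.80 ≈ 59.3 mL/min
|23.1 − 59.3| = 36.2 mL/min

36 mL/min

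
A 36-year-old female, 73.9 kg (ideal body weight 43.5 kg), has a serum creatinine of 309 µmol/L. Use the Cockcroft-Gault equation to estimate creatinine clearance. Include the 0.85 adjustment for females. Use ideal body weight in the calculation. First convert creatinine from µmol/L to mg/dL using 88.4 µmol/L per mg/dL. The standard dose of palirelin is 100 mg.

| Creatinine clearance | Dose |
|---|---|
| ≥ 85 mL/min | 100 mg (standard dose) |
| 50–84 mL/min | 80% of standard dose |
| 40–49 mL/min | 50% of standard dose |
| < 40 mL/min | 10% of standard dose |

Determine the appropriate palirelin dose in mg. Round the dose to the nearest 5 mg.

10 mg

SCr = 309 / 88.4 = 3.495 mg/dL
CrCl = (140 − 36) × 43.5 / (72 × 3.495) × 0.85 = 4524.0 / 251.64 × 0.85 ≈ 15.3 mL/min
CrCl ≈ 15 mL/min → bracket < 40 mL/min.
10% of 100 mg = 10 mg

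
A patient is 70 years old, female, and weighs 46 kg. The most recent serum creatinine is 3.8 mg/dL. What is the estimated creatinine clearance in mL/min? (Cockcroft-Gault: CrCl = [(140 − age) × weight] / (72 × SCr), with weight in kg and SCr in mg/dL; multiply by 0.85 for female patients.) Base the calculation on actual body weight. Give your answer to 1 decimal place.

CrCl = (140 − 70) × 46 / (72 × 3.8) × 0.85 = 3220.0 / 273.60 × 0.85 ≈ 10.0 mL/min

10.0 mL/min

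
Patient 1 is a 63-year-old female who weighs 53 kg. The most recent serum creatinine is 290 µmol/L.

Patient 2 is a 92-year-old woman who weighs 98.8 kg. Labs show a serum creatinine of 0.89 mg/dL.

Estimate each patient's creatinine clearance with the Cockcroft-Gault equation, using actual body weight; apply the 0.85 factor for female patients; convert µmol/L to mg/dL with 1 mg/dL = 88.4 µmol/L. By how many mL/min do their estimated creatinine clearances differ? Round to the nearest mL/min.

Patient 1: SCr = 290 / 88.4 = 3.281 mg/dL
Patient 1: CrCl = (140 − 63) × 53 / (72 × 3.281) × 0.85 = 4081.0 / 236.23 × 0.85 ≈ 14.7 mL/min
Patient 2: CrCl = (140 − 92) × 98.8 / (72 × 0.89) × 0.85 = 4742.4 / 64.08 × 0.85 ≈ 62.9 mL/min
|14.7 − 62.9| = 48.2 mL/min

48 mL/min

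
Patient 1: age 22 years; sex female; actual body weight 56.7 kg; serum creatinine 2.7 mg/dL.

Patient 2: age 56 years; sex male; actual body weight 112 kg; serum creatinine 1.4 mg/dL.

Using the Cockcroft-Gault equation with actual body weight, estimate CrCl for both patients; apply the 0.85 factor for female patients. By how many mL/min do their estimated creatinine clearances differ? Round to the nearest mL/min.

Patient 1: CrCl = (140 − 22) × 56.7 / (72 × 2.7) × 0.85 = 6690.6 / 194.40 × 0.85 ≈ 29.3 mL/min
Patient 2: CrCl = (140 − 56) × 112 / (72 × 1.4) = 9408.0 / 100.80 ≈ 93.3 mL/min
|29.3 − 93.3| = 64.0 mL/min

64 mL/min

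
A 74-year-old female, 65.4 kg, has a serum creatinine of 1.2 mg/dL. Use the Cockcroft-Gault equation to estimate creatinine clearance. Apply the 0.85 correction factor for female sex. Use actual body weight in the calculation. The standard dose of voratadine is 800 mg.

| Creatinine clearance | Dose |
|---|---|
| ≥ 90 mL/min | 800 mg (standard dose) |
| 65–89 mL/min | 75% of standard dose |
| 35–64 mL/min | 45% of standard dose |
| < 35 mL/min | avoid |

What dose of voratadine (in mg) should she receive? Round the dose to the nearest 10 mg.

CrCl = (140 − 74) × 65.4 / (72 × 1.2) × 0.85 = 4316.4 / 86.40 × 0.85 ≈ 42.5 mL/min
CrCl ≈ 42 mL/min → bracket 35–64 mL/min.
45% of 800 mg = 360 mg

360 mg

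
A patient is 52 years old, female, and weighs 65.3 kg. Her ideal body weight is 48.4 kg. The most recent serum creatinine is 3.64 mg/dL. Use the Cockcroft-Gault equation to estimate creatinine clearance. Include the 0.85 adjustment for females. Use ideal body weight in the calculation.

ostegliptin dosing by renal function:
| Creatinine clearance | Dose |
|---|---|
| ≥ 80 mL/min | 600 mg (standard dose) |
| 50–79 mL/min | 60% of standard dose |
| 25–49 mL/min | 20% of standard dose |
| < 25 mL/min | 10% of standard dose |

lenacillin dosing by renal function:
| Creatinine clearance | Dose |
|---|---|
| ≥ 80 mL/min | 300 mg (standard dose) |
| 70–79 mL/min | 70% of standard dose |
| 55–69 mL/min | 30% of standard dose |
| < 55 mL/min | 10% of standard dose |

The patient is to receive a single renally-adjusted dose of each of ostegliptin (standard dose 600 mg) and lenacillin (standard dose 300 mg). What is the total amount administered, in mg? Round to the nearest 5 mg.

CrCl = (140 − 52) × 48.4 / (72 × 3.64) × 0.85 = 4259.2 / 262.08 × 0.85 ≈ 13.8 mL/min
CrCl ≈ 14 mL/min.
ostegliptin: < 25 mL/min → 10% of 600 mg = 60 mg.
lenacillin: < 55 mL/min → 10% of 300 mg = 30 mg.
Total = 60 + 30 = 90 mg.

90 mg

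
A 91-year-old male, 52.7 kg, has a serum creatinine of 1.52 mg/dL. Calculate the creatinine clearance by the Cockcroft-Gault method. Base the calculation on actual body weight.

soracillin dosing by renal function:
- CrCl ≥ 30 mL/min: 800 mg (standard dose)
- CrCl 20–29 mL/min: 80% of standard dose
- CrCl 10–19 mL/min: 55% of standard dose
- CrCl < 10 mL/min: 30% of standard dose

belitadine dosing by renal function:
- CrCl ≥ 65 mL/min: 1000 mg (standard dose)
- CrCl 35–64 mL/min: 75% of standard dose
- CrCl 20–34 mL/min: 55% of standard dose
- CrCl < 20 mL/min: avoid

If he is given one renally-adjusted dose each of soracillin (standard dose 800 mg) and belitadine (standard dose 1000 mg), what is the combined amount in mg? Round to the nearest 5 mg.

CrCl = (140 − 91) × 52.7 / (72 × 1.52) = 2582.3 / 109.44 ≈ 23.6 mL/min
CrCl ≈ 24 mL/min.
soracillin: 20–29 mL/min → 80% of 800 mg = 640 mg.
belitadine: 20–34 mL/min → 55% of 1000 mg = 550 mg.
Total = 640 + 550 = 1190 mg.

1190 mg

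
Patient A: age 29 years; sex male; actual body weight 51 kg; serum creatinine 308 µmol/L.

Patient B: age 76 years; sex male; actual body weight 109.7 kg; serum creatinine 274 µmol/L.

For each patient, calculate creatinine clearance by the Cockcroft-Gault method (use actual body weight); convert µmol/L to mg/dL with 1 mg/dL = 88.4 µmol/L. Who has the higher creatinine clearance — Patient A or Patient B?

Patient B

Patient A: SCr = 308 / 88.4 = 3.484 mg/dL
Patient A: CrCl = (140 − 29) × 51 / (72 × 3.484) = 5661.0 / 250.85 ≈ 22.6 mL/min
Patient B: SCr = 274 / 88.4 = 3.1 mg/dL
Patient B: CrCl = (140 − 76) × 109.7 / (72 × 3.1) = 7020.8 / 223.20 ≈ 31.5 mL/min
22.6 vs 31.5 mL/min → Patient B is higher.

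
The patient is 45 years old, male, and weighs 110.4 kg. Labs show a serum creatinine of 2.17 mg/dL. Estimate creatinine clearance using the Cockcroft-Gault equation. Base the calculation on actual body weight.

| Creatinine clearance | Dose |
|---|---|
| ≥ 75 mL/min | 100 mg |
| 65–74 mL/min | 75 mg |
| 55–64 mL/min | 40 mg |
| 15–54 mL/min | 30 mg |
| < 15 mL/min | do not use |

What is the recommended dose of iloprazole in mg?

CrCl = (140 − 45) × 110.4 / (72 × 2.17) = 10488.0 / 156.24 ≈ 67.1 mL/min
CrCl ≈ 67 mL/min → bracket 65–74 mL/min.
Dose for this bracket: 75 mg.

75 mg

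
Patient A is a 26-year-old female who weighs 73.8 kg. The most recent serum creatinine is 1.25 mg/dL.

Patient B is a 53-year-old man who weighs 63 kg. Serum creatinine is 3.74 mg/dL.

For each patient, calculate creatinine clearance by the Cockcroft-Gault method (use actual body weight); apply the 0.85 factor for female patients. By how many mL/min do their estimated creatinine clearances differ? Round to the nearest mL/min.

59 mL/min

Patient A: CrCl = (140 − 26) × 73.8 / (72 × 1.25) × 0.85 = 8413.2 / 90.00 × 0.85 ≈ 79.5 mL/min
Patient B: CrCl = (140 − 53) × 63 / (72 × 3.74) = 5481.0 / 269.28 ≈ 20.4 mL/min
|79.5 − 20.4| = 59.1 mL/min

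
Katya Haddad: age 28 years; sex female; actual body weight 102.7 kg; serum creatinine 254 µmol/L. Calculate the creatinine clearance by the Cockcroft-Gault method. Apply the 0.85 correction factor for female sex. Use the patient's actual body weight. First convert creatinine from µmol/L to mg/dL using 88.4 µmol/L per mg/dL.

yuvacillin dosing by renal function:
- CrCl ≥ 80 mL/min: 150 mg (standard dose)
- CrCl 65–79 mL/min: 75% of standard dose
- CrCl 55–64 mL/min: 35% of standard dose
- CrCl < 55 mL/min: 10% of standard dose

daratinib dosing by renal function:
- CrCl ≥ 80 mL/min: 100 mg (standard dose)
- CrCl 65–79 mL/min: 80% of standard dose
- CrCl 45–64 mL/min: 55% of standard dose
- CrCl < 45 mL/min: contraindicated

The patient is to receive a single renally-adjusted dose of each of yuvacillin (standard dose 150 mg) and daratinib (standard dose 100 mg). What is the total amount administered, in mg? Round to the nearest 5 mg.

SCr = 254 / 88.4 = 2.873 mg/dL
CrCl = (140 − 28) × 102.7 / (72 × 2.873) × 0.85 = 11502.4 / 206.86 × 0.85 ≈ 47.3 mL/min
CrCl ≈ 47 mL/min.
yuvacillin: < 55 mL/min → 10% of 150 mg = 15 mg.
daratinib: 45–64 mL/min → 55% of 100 mg = 55 mg.
Total = 15 + 55 = 70 mg.

70 mg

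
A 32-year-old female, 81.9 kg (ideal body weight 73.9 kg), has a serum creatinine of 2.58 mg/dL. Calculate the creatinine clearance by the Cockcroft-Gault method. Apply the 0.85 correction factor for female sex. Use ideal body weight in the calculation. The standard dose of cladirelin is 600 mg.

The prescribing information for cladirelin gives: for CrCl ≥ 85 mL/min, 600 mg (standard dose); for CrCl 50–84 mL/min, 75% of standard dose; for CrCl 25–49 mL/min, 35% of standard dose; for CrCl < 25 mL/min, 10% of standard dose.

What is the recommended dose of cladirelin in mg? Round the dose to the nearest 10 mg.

210 mg

CrCl = (140 − 32) × 73.9 / (72 × 2.58) × 0.85 = 7981.2 / 185.76 × 0.85 ≈ 36.5 mL/min
CrCl ≈ 37 mL/min → bracket 25–49 mL/min.
35% of 600 mg = 210 mg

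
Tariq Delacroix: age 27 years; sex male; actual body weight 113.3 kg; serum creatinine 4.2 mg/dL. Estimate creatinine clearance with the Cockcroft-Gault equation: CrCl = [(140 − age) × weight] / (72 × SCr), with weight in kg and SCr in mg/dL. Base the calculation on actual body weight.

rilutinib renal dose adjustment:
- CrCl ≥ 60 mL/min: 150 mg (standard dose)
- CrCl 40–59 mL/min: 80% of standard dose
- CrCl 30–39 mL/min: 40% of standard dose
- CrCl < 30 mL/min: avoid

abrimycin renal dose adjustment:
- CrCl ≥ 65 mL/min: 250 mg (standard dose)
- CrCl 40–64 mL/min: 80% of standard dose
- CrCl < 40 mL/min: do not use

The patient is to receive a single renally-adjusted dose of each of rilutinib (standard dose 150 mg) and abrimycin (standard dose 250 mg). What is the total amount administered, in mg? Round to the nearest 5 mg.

CrCl = (140 − 27) × 113.3 / (72 × 4.2) = 12802.9 / 302.40 ≈ 42.3 mL/min
CrCl ≈ 42 mL/min.
rilutinib: 40–59 mL/min → 80% of 150 mg = 120 mg.
abrimycin: 40–64 mL/min → 80% of 250 mg = 200 mg.
Total = 120 + 200 = 320 mg.

320 mg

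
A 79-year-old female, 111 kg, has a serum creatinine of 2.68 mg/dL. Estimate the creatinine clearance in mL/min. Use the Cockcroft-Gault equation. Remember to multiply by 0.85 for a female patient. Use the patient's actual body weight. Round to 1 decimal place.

29.8 mL/min

CrCl = (140 − 79) × 111 / (72 × 2.68) × 0.85 = 6771.0 / 192.96 × 0.85 ≈ 29.8 mL/min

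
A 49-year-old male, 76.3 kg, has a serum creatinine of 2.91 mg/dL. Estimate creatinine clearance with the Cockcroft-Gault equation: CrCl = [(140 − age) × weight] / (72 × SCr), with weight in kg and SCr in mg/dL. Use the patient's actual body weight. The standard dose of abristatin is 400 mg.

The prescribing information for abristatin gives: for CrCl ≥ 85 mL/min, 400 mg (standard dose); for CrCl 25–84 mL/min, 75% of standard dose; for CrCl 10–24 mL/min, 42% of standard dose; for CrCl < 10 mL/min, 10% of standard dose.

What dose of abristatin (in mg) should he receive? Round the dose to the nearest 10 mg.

300 mg

CrCl = (140 − 49) × 76.3 / (72 × 2.91) = 6943.3 / 209.52 ≈ 33.1 mL/min
CrCl ≈ 33 mL/min → bracket 25–84 mL/min.
75% of 400 mg = 300 mg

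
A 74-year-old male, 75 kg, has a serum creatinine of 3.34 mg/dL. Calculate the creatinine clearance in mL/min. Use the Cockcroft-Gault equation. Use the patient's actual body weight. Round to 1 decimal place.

20.6 mL/min

CrCl = (140 − 74) × 75 / (72 × 3.34) = 4950.0 / 240.48 ≈ 20.6 mL/min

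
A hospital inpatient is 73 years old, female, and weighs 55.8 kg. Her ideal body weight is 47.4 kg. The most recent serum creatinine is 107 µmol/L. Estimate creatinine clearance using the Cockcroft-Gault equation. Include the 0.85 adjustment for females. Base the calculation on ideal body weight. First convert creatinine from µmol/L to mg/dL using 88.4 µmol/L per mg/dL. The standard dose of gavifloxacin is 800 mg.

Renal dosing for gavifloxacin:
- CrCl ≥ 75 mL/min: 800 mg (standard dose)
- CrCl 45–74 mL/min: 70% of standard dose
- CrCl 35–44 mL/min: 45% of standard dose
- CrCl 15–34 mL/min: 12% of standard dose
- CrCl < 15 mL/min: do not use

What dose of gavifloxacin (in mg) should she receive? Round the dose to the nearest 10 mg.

SCr = 107 / 88.4 = 1.21 mg/dL
CrCl = (140 − 73) × 47.4 / (72 × 1.21) × 0.85 = 3175.8 / 87.12 × 0.85 ≈ 31.0 mL/min
CrCl ≈ 31 mL/min → bracket 15–34 mL/min.
12% of 800 mg = 96 mg → 100 mg

100 mg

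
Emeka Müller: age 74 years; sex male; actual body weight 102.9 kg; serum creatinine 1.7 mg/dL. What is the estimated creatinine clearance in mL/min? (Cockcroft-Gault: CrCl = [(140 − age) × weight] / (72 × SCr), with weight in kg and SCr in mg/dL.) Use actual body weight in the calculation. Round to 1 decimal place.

55.5 mL/min

CrCl = (140 − 74) × 102.9 / (72 × 1.7) = 6791.4 / 122.40 ≈ 55.5 mL/min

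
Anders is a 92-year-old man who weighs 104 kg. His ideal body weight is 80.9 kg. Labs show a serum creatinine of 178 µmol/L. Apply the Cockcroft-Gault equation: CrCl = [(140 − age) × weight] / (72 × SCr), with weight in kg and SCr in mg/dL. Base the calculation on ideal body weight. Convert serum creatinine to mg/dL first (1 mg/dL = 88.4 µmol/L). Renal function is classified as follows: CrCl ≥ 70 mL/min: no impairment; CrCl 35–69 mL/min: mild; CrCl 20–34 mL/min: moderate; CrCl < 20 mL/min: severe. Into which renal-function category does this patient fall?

SCr = 178 / 88.4 = 2.014 mg/dL
CrCl = (140 − 92) × 80.9 / (72 × 2.014) = 3883.2 / 145.01 ≈ 26.8 mL/min
27 mL/min falls in the 'moderate' range.

moderate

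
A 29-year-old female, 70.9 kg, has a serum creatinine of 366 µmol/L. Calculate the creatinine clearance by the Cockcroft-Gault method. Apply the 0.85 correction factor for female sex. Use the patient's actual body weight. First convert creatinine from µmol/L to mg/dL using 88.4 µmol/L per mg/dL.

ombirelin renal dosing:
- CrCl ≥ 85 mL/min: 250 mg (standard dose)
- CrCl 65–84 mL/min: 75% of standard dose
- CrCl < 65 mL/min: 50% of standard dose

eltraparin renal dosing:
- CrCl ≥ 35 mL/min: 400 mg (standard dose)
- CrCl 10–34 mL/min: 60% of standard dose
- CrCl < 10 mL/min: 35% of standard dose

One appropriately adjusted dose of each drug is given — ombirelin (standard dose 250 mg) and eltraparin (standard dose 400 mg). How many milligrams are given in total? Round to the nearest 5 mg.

365 mg

SCr = 366 / 88.4 = 4.14 mg/dL
CrCl = (140 − 29) × 70.9 / (72 × 4.14) × 0.85 = 7869.9 / 298.08 × 0.85 ≈ 22.4 mL/min
CrCl ≈ 22 mL/min.
ombirelin: < 65 mL/min → 50% of 250 mg = 125 mg.
eltraparin: 10–34 mL/min → 60% of 400 mg = 240 mg.
Total = 125 + 240 = 365 mg.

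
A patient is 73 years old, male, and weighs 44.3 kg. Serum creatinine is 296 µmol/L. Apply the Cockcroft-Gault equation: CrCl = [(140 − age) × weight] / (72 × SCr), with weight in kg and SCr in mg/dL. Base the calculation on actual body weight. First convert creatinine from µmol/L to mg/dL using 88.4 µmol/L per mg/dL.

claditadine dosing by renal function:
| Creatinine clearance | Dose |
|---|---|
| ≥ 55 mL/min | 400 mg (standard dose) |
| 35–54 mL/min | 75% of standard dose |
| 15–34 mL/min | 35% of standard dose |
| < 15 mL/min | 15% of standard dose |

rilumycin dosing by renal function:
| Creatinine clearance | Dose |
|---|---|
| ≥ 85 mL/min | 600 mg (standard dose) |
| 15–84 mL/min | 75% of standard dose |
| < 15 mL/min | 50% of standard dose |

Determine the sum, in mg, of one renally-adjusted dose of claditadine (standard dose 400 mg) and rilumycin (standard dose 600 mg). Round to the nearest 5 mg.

360 mg

SCr = 296 / 88.4 = 3.348 mg/dL
CrCl = (140 − 73) × 44.3 / (72 × 3.348) = 2968.1 / 241.06 ≈ 12.3 mL/min
CrCl ≈ 12 mL/min.
claditadine: < 15 mL/min → 15% of 400 mg = 60 mg.
rilumycin: < 15 mL/min → 50% of 600 mg = 300 mg.
Total = 60 + 300 = 360 mg.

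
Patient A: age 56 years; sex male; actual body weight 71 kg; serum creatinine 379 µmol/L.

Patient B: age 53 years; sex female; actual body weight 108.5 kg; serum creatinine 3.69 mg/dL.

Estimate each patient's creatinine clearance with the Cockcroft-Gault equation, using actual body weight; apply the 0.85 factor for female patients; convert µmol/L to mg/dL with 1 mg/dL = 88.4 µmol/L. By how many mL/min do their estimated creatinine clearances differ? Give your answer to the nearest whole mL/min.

11 mL/min

Patient A: SCr = 379 / 88.4 = 4.287 mg/dL
Patient A: CrCl = (140 − 56) × 71 / (72 × 4.287) = 5964.0 / 308.66 ≈ 19.3 mL/min
Patient B: CrCl = (140 − 53) × 108.5 / (72 × 3.69) × 0.85 = 9439.5 / 265.68 × 0.85 ≈ 30.2 mL/min
|19.3 − 30.2| = 10.9 mL/min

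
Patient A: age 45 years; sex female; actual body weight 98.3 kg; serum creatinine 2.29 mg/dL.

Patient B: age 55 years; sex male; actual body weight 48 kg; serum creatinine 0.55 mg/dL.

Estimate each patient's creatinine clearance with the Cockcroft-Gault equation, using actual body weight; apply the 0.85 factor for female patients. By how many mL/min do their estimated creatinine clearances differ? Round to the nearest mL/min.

Patient A: CrCl = (140 − 45) × 98.3 / (72 × 2.29) × 0.85 = 9338.5 / 164.88 × 0.85 ≈ 48.1 mL/min
Patient B: CrCl = (140 − 55) × 48 / (72 × 0.55) = 4080.0 / 39.60 ≈ 103.0 mL/min
|48.1 − 103.0| = 54.9 mL/min

55 mL/min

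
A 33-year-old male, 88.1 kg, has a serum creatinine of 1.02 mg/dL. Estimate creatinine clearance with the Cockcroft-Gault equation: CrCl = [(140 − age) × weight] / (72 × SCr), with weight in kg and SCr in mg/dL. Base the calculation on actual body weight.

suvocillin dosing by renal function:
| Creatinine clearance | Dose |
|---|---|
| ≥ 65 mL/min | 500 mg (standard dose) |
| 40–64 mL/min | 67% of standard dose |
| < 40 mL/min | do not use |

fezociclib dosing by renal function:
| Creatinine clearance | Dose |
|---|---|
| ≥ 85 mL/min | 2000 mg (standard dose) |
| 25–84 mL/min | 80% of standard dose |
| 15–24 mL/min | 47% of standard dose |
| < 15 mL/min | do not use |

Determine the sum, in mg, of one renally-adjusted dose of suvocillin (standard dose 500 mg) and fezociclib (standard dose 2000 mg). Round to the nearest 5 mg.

2500 mg

CrCl = (140 − 33) × 88.1 / (72 × 1.02) = 9426.7 / 73.44 ≈ 128.4 mL/min
CrCl ≈ 128 mL/min.
suvocillin: ≥ 65 mL/min → 100% of 500 mg = 500 mg.
fezociclib: ≥ 85 mL/min → 100% of 2000 mg = 2000 mg.
Total = 500 + 2000 = 2500 mg.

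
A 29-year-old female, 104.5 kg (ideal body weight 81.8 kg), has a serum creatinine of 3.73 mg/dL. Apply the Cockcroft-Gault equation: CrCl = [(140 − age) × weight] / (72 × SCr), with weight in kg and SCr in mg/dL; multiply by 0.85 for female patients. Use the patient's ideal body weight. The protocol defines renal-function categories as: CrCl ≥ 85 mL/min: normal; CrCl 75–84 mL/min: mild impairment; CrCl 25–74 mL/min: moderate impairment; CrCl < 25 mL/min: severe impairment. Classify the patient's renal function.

CrCl = (140 − 29) × 81.8 / (72 × 3.73) × 0.85 = 9079.8 / 268.56 × 0.85 ≈ 28.7 mL/min
29 mL/min falls in the 'moderate impairment' range.

moderate impairment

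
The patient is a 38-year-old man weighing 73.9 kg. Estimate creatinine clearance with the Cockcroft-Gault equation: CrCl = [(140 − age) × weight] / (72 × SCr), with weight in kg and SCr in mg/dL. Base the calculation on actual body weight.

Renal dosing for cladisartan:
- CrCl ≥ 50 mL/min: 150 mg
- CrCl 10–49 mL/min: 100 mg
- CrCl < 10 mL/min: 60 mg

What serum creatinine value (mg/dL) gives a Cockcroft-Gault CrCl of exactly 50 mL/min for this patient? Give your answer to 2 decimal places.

2.09 mg/dL

Standard dose requires CrCl ≥ 50 mL/min.
Set (140 − 38) × 73.9 / (72 × SCr) = 50
SCr = (140 − 38) × 73.9 / (72 × 50) = 2.094 mg/dL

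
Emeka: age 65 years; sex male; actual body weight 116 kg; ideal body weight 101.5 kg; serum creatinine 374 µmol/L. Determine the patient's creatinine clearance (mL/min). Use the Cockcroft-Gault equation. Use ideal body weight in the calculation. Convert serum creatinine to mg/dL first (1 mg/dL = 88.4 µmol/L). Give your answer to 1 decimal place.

25.0 mL/min

SCr = 374 / 88.4 = 4.231 mg/dL
CrCl = (140 − 65) × 101.5 / (72 × 4.231) = 7612.5 / 304.63 ≈ 25.0 mL/min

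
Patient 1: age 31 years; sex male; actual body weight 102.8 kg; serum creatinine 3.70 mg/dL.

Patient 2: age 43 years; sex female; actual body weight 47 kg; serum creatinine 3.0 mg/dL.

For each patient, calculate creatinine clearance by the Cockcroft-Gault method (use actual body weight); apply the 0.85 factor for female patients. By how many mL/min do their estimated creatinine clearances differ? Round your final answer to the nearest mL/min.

24 mL/min

Patient 1: CrCl = (140 − 31) × 102.8 / (72 × 3.7) = 11205.2 / 266.40 ≈ 42.1 mL/min
Patient 2: CrCl = (140 − 43) × 47 / (72 × 3) × 0.85 = 4559.0 / 216.00 × 0.85 ≈ 17.9 mL/min
|42.1 − 17.9| = 24.2 mL/min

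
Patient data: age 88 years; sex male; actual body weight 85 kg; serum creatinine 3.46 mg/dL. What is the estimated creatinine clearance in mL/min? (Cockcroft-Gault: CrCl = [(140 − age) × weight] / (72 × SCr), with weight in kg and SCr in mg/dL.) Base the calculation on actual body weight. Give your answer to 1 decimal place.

17.7 mL/min

CrCl = (140 − 88) × 85 / (72 × 3.46) = 4420.0 / 249.12 ≈ 17.7 mL/min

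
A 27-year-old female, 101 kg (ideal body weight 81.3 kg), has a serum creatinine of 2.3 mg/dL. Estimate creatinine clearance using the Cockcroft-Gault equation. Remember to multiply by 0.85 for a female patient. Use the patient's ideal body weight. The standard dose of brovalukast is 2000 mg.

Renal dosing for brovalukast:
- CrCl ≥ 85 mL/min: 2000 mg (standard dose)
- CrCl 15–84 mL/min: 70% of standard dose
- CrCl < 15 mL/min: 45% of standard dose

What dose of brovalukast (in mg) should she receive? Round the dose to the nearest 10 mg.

CrCl = (140 − 27) × 81.3 / (72 × 2.3) × 0.85 = 9186.9 / 165.60 × 0.85 ≈ 47.2 mL/min
CrCl ≈ 47 mL/min → bracket 15–84 mL/min.
70% of 2000 mg = 1400 mg

1400 mg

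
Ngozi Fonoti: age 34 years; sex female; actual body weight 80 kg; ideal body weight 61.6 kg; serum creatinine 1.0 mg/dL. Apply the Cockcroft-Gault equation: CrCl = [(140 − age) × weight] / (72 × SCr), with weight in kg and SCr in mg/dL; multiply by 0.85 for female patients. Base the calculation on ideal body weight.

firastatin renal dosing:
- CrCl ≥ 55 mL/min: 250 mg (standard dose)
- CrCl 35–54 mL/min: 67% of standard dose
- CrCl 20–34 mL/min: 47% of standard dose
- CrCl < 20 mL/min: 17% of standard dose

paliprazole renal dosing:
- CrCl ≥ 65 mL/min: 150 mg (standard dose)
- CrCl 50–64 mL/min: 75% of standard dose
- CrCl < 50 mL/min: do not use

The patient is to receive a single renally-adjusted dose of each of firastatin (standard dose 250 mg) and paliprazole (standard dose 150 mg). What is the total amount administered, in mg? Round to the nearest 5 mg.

CrCl = (140 − 34) × 61.6 / (72 × 1) × 0.85 = 6529.6 / 72.00 × 0.85 ≈ 77.1 mL/min
CrCl ≈ 77 mL/min.
firastatin: ≥ 55 mL/min → 100% of 250 mg = 250 mg.
paliprazole: ≥ 65 mL/min → 100% of 150 mg = 150 mg.
Total = 250 + 150 = 400 mg.

400 mg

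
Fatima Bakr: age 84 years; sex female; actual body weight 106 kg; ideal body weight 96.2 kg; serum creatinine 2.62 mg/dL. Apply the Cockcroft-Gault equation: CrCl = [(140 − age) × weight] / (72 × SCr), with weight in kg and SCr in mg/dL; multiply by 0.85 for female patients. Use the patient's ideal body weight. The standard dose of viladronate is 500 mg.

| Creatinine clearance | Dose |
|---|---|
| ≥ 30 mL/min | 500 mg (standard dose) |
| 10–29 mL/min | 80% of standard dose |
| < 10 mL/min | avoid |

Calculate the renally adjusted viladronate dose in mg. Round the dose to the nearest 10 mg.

CrCl = (140 − 84) × 96.2 / (72 × 2.62) × 0.85 = 5387.2 / 188.64 × 0.85 ≈ 24.3 mL/min
CrCl ≈ 24 mL/min → bracket 10–29 mL/min.
80% of 500 mg = 400 mg

400 mg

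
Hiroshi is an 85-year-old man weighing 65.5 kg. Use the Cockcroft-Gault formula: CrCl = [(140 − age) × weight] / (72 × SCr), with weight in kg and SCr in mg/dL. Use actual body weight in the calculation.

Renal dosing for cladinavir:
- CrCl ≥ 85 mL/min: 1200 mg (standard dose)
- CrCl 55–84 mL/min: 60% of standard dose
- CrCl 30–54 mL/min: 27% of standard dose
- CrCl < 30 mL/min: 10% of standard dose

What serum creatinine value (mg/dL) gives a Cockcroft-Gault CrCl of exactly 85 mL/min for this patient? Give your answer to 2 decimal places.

Standard dose requires CrCl ≥ 85 mL/min.
Set (140 − 85) × 65.5 / (72 × SCr) = 85
SCr = (140 − 85) × 65.5 / (72 × 85) = 0.589 mg/dL

0.59 mg/dL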